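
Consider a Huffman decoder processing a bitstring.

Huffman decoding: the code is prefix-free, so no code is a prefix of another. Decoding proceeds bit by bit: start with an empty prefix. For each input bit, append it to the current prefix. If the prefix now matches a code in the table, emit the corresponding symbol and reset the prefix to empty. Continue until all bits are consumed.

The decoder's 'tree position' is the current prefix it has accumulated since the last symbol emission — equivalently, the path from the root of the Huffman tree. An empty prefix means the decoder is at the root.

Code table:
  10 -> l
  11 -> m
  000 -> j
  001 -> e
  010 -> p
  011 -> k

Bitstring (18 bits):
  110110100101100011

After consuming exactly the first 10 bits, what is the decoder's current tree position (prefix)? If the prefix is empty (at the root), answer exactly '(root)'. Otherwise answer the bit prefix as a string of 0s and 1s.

Answer: 01

Derivation:
Bit 0: prefix='1' (no match yet)
Bit 1: prefix='11' -> emit 'm', reset
Bit 2: prefix='0' (no match yet)
Bit 3: prefix='01' (no match yet)
Bit 4: prefix='011' -> emit 'k', reset
Bit 5: prefix='0' (no match yet)
Bit 6: prefix='01' (no match yet)
Bit 7: prefix='010' -> emit 'p', reset
Bit 8: prefix='0' (no match yet)
Bit 9: prefix='01' (no match yet)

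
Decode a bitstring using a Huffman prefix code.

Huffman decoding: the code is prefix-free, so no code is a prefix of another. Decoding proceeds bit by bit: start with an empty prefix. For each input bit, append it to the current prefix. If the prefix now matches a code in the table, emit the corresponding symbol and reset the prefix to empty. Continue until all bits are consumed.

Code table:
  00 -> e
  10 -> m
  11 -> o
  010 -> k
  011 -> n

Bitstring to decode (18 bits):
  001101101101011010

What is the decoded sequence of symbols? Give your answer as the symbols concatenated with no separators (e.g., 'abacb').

Answer: eonnkok

Derivation:
Bit 0: prefix='0' (no match yet)
Bit 1: prefix='00' -> emit 'e', reset
Bit 2: prefix='1' (no match yet)
Bit 3: prefix='11' -> emit 'o', reset
Bit 4: prefix='0' (no match yet)
Bit 5: prefix='01' (no match yet)
Bit 6: prefix='011' -> emit 'n', reset
Bit 7: prefix='0' (no match yet)
Bit 8: prefix='01' (no match yet)
Bit 9: prefix='011' -> emit 'n', reset
Bit 10: prefix='0' (no match yet)
Bit 11: prefix='01' (no match yet)
Bit 12: prefix='010' -> emit 'k', reset
Bit 13: prefix='1' (no match yet)
Bit 14: prefix='11' -> emit 'o', reset
Bit 15: prefix='0' (no match yet)
Bit 16: prefix='01' (no match yet)
Bit 17: prefix='010' -> emit 'k', reset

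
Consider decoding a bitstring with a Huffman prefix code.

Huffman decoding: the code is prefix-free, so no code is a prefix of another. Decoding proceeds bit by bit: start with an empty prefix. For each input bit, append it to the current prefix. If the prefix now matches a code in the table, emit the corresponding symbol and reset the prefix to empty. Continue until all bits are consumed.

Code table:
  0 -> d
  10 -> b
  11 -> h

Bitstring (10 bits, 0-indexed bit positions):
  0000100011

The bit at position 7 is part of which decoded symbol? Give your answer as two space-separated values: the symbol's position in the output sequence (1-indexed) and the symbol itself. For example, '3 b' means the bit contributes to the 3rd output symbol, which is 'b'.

Answer: 7 d

Derivation:
Bit 0: prefix='0' -> emit 'd', reset
Bit 1: prefix='0' -> emit 'd', reset
Bit 2: prefix='0' -> emit 'd', reset
Bit 3: prefix='0' -> emit 'd', reset
Bit 4: prefix='1' (no match yet)
Bit 5: prefix='10' -> emit 'b', reset
Bit 6: prefix='0' -> emit 'd', reset
Bit 7: prefix='0' -> emit 'd', reset
Bit 8: prefix='1' (no match yet)
Bit 9: prefix='11' -> emit 'h', reset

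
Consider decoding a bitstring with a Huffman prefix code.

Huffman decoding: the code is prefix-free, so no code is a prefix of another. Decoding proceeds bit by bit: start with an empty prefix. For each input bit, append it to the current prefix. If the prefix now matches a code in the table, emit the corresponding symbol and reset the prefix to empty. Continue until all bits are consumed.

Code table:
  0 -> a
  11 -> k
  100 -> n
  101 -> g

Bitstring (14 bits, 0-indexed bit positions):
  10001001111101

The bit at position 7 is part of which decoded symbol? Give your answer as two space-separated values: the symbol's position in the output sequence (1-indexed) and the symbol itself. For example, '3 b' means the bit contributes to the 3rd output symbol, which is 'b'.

Answer: 4 k

Derivation:
Bit 0: prefix='1' (no match yet)
Bit 1: prefix='10' (no match yet)
Bit 2: prefix='100' -> emit 'n', reset
Bit 3: prefix='0' -> emit 'a', reset
Bit 4: prefix='1' (no match yet)
Bit 5: prefix='10' (no match yet)
Bit 6: prefix='100' -> emit 'n', reset
Bit 7: prefix='1' (no match yet)
Bit 8: prefix='11' -> emit 'k', reset
Bit 9: prefix='1' (no match yet)
Bit 10: prefix='11' -> emit 'k', reset
Bit 11: prefix='1' (no match yet)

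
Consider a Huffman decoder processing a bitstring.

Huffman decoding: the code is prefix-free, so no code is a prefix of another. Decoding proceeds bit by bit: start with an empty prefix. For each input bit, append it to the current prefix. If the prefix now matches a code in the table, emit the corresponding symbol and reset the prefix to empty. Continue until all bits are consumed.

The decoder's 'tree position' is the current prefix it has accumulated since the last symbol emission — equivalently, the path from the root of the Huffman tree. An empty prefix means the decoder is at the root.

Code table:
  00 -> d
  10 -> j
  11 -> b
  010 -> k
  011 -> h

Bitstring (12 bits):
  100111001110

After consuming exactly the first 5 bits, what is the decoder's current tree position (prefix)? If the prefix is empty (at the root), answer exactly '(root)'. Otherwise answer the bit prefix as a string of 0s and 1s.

Answer: (root)

Derivation:
Bit 0: prefix='1' (no match yet)
Bit 1: prefix='10' -> emit 'j', reset
Bit 2: prefix='0' (no match yet)
Bit 3: prefix='01' (no match yet)
Bit 4: prefix='011' -> emit 'h', reset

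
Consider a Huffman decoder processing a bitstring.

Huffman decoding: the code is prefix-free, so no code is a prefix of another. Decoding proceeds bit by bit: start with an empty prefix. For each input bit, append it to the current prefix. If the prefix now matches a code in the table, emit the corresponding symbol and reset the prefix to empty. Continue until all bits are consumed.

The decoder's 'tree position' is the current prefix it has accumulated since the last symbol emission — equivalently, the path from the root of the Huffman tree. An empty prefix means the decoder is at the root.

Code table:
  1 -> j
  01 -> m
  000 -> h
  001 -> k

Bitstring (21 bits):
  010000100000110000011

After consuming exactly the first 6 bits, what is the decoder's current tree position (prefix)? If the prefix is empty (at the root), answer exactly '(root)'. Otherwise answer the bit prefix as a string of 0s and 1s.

Bit 0: prefix='0' (no match yet)
Bit 1: prefix='01' -> emit 'm', reset
Bit 2: prefix='0' (no match yet)
Bit 3: prefix='00' (no match yet)
Bit 4: prefix='000' -> emit 'h', reset
Bit 5: prefix='0' (no match yet)

Answer: 0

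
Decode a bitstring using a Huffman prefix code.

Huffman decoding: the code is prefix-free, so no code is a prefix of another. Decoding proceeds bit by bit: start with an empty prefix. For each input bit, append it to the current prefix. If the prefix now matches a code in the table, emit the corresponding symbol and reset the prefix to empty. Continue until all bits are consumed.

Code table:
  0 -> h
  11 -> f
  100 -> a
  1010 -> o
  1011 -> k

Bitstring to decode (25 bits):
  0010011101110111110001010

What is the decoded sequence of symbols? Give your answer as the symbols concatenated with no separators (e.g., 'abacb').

Answer: hhafkkfaho

Derivation:
Bit 0: prefix='0' -> emit 'h', reset
Bit 1: prefix='0' -> emit 'h', reset
Bit 2: prefix='1' (no match yet)
Bit 3: prefix='10' (no match yet)
Bit 4: prefix='100' -> emit 'a', reset
Bit 5: prefix='1' (no match yet)
Bit 6: prefix='11' -> emit 'f', reset
Bit 7: prefix='1' (no match yet)
Bit 8: prefix='10' (no match yet)
Bit 9: prefix='101' (no match yet)
Bit 10: prefix='1011' -> emit 'k', reset
Bit 11: prefix='1' (no match yet)
Bit 12: prefix='10' (no match yet)
Bit 13: prefix='101' (no match yet)
Bit 14: prefix='1011' -> emit 'k', reset
Bit 15: prefix='1' (no match yet)
Bit 16: prefix='11' -> emit 'f', reset
Bit 17: prefix='1' (no match yet)
Bit 18: prefix='10' (no match yet)
Bit 19: prefix='100' -> emit 'a', reset
Bit 20: prefix='0' -> emit 'h', reset
Bit 21: prefix='1' (no match yet)
Bit 22: prefix='10' (no match yet)
Bit 23: prefix='101' (no match yet)
Bit 24: prefix='1010' -> emit 'o', reset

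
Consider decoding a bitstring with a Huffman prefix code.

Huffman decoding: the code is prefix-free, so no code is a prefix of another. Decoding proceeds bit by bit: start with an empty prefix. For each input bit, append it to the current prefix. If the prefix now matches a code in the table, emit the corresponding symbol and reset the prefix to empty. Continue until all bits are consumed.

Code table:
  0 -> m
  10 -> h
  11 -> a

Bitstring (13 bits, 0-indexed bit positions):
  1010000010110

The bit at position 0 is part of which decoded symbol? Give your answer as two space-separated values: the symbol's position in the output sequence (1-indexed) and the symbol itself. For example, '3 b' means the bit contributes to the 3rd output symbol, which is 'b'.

Answer: 1 h

Derivation:
Bit 0: prefix='1' (no match yet)
Bit 1: prefix='10' -> emit 'h', reset
Bit 2: prefix='1' (no match yet)
Bit 3: prefix='10' -> emit 'h', reset
Bit 4: prefix='0' -> emit 'm', reset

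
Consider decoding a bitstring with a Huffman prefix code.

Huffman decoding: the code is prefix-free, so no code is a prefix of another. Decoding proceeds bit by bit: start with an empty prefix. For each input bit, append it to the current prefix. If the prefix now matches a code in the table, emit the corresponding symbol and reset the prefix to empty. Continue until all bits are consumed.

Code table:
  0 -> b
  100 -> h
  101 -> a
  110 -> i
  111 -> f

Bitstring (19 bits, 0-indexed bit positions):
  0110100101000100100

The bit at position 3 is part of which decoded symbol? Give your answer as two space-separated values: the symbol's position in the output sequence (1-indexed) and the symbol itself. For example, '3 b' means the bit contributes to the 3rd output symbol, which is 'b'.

Bit 0: prefix='0' -> emit 'b', reset
Bit 1: prefix='1' (no match yet)
Bit 2: prefix='11' (no match yet)
Bit 3: prefix='110' -> emit 'i', reset
Bit 4: prefix='1' (no match yet)
Bit 5: prefix='10' (no match yet)
Bit 6: prefix='100' -> emit 'h', reset
Bit 7: prefix='1' (no match yet)

Answer: 2 i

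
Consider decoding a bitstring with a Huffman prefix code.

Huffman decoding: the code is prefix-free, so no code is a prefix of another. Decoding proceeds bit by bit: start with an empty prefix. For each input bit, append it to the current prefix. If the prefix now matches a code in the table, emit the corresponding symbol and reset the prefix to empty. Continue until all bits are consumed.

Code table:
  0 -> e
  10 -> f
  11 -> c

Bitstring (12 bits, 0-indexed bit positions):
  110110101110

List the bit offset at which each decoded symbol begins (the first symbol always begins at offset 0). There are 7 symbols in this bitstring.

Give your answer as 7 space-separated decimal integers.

Answer: 0 2 3 5 6 8 10

Derivation:
Bit 0: prefix='1' (no match yet)
Bit 1: prefix='11' -> emit 'c', reset
Bit 2: prefix='0' -> emit 'e', reset
Bit 3: prefix='1' (no match yet)
Bit 4: prefix='11' -> emit 'c', reset
Bit 5: prefix='0' -> emit 'e', reset
Bit 6: prefix='1' (no match yet)
Bit 7: prefix='10' -> emit 'f', reset
Bit 8: prefix='1' (no match yet)
Bit 9: prefix='11' -> emit 'c', reset
Bit 10: prefix='1' (no match yet)
Bit 11: prefix='10' -> emit 'f', reset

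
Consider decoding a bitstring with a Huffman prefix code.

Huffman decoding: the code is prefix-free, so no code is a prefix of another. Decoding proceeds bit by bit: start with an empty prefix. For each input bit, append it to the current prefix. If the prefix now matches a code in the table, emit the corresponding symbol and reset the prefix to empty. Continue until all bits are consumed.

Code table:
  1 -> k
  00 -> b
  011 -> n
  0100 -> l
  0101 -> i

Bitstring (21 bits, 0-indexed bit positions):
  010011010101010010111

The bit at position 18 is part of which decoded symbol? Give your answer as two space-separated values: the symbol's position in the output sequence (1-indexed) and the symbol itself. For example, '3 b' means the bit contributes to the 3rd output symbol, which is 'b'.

Bit 0: prefix='0' (no match yet)
Bit 1: prefix='01' (no match yet)
Bit 2: prefix='010' (no match yet)
Bit 3: prefix='0100' -> emit 'l', reset
Bit 4: prefix='1' -> emit 'k', reset
Bit 5: prefix='1' -> emit 'k', reset
Bit 6: prefix='0' (no match yet)
Bit 7: prefix='01' (no match yet)
Bit 8: prefix='010' (no match yet)
Bit 9: prefix='0101' -> emit 'i', reset
Bit 10: prefix='0' (no match yet)
Bit 11: prefix='01' (no match yet)
Bit 12: prefix='010' (no match yet)
Bit 13: prefix='0101' -> emit 'i', reset
Bit 14: prefix='0' (no match yet)
Bit 15: prefix='00' -> emit 'b', reset
Bit 16: prefix='1' -> emit 'k', reset
Bit 17: prefix='0' (no match yet)
Bit 18: prefix='01' (no match yet)
Bit 19: prefix='011' -> emit 'n', reset
Bit 20: prefix='1' -> emit 'k', reset

Answer: 8 n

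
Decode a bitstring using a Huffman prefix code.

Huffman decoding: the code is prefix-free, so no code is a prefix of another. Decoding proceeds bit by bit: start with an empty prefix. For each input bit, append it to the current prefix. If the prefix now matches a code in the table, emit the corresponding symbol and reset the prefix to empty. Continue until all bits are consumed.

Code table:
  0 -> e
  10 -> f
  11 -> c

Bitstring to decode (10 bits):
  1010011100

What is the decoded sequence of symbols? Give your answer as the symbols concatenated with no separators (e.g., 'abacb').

Bit 0: prefix='1' (no match yet)
Bit 1: prefix='10' -> emit 'f', reset
Bit 2: prefix='1' (no match yet)
Bit 3: prefix='10' -> emit 'f', reset
Bit 4: prefix='0' -> emit 'e', reset
Bit 5: prefix='1' (no match yet)
Bit 6: prefix='11' -> emit 'c', reset
Bit 7: prefix='1' (no match yet)
Bit 8: prefix='10' -> emit 'f', reset
Bit 9: prefix='0' -> emit 'e', reset

Answer: ffecfe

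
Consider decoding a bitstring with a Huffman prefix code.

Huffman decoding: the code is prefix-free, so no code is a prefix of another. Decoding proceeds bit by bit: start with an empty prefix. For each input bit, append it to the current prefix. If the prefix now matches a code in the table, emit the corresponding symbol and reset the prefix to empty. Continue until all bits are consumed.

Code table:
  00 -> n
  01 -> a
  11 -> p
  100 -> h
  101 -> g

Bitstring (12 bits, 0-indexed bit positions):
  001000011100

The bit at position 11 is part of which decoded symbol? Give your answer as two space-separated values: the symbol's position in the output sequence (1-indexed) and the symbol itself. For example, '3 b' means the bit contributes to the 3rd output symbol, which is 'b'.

Bit 0: prefix='0' (no match yet)
Bit 1: prefix='00' -> emit 'n', reset
Bit 2: prefix='1' (no match yet)
Bit 3: prefix='10' (no match yet)
Bit 4: prefix='100' -> emit 'h', reset
Bit 5: prefix='0' (no match yet)
Bit 6: prefix='00' -> emit 'n', reset
Bit 7: prefix='1' (no match yet)
Bit 8: prefix='11' -> emit 'p', reset
Bit 9: prefix='1' (no match yet)
Bit 10: prefix='10' (no match yet)
Bit 11: prefix='100' -> emit 'h', reset

Answer: 5 h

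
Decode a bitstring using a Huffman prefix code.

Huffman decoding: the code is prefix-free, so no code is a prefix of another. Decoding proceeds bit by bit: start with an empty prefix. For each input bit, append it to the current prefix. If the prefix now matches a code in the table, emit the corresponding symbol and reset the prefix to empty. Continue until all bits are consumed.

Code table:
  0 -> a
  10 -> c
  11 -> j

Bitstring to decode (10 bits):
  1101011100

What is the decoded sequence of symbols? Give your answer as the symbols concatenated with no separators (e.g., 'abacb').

Bit 0: prefix='1' (no match yet)
Bit 1: prefix='11' -> emit 'j', reset
Bit 2: prefix='0' -> emit 'a', reset
Bit 3: prefix='1' (no match yet)
Bit 4: prefix='10' -> emit 'c', reset
Bit 5: prefix='1' (no match yet)
Bit 6: prefix='11' -> emit 'j', reset
Bit 7: prefix='1' (no match yet)
Bit 8: prefix='10' -> emit 'c', reset
Bit 9: prefix='0' -> emit 'a', reset

Answer: jacjca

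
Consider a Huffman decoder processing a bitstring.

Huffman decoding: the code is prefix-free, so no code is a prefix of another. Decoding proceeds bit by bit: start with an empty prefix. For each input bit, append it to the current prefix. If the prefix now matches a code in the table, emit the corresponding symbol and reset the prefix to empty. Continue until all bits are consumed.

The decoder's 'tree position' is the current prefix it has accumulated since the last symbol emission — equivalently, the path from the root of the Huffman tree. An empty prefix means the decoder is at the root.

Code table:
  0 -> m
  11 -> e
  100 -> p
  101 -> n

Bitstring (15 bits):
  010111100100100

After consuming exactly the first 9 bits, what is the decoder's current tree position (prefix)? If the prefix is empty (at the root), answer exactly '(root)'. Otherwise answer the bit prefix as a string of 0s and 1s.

Bit 0: prefix='0' -> emit 'm', reset
Bit 1: prefix='1' (no match yet)
Bit 2: prefix='10' (no match yet)
Bit 3: prefix='101' -> emit 'n', reset
Bit 4: prefix='1' (no match yet)
Bit 5: prefix='11' -> emit 'e', reset
Bit 6: prefix='1' (no match yet)
Bit 7: prefix='10' (no match yet)
Bit 8: prefix='100' -> emit 'p', reset

Answer: (root)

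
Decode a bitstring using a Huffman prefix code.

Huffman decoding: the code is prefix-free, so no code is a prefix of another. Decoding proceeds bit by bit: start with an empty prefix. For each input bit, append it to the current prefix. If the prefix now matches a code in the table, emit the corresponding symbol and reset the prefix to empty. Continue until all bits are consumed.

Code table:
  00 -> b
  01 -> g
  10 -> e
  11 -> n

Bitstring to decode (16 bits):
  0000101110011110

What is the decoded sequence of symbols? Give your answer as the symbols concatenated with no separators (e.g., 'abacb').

Answer: bbenegne

Derivation:
Bit 0: prefix='0' (no match yet)
Bit 1: prefix='00' -> emit 'b', reset
Bit 2: prefix='0' (no match yet)
Bit 3: prefix='00' -> emit 'b', reset
Bit 4: prefix='1' (no match yet)
Bit 5: prefix='10' -> emit 'e', reset
Bit 6: prefix='1' (no match yet)
Bit 7: prefix='11' -> emit 'n', reset
Bit 8: prefix='1' (no match yet)
Bit 9: prefix='10' -> emit 'e', reset
Bit 10: prefix='0' (no match yet)
Bit 11: prefix='01' -> emit 'g', reset
Bit 12: prefix='1' (no match yet)
Bit 13: prefix='11' -> emit 'n', reset
Bit 14: prefix='1' (no match yet)
Bit 15: prefix='10' -> emit 'e', reset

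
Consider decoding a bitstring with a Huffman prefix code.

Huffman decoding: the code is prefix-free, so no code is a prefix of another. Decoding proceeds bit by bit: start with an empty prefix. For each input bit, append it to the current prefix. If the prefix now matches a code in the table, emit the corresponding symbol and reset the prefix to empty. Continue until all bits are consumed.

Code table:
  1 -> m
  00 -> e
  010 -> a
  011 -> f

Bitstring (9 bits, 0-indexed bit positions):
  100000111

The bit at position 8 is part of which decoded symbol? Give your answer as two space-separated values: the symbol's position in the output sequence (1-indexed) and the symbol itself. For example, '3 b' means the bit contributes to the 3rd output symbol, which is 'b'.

Bit 0: prefix='1' -> emit 'm', reset
Bit 1: prefix='0' (no match yet)
Bit 2: prefix='00' -> emit 'e', reset
Bit 3: prefix='0' (no match yet)
Bit 4: prefix='00' -> emit 'e', reset
Bit 5: prefix='0' (no match yet)
Bit 6: prefix='01' (no match yet)
Bit 7: prefix='011' -> emit 'f', reset
Bit 8: prefix='1' -> emit 'm', reset

Answer: 5 m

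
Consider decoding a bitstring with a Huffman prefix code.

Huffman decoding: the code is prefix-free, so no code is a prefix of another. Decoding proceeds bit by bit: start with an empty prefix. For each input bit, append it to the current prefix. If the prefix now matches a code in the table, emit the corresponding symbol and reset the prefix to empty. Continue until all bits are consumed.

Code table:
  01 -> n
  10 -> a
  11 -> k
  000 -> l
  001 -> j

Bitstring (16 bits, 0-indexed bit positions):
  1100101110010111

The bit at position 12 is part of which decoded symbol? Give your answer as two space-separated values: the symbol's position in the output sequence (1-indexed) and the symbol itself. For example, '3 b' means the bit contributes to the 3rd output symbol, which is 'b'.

Answer: 6 n

Derivation:
Bit 0: prefix='1' (no match yet)
Bit 1: prefix='11' -> emit 'k', reset
Bit 2: prefix='0' (no match yet)
Bit 3: prefix='00' (no match yet)
Bit 4: prefix='001' -> emit 'j', reset
Bit 5: prefix='0' (no match yet)
Bit 6: prefix='01' -> emit 'n', reset
Bit 7: prefix='1' (no match yet)
Bit 8: prefix='11' -> emit 'k', reset
Bit 9: prefix='0' (no match yet)
Bit 10: prefix='00' (no match yet)
Bit 11: prefix='001' -> emit 'j', reset
Bit 12: prefix='0' (no match yet)
Bit 13: prefix='01' -> emit 'n', reset
Bit 14: prefix='1' (no match yet)
Bit 15: prefix='11' -> emit 'k', reset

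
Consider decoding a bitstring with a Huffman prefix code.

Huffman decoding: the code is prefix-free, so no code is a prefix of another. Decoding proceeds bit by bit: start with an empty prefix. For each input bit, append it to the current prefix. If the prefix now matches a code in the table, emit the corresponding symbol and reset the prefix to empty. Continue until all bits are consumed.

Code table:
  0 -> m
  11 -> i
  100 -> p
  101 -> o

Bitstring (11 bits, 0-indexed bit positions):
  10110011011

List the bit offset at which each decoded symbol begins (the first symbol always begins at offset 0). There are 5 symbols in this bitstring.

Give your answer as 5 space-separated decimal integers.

Answer: 0 3 6 8 9

Derivation:
Bit 0: prefix='1' (no match yet)
Bit 1: prefix='10' (no match yet)
Bit 2: prefix='101' -> emit 'o', reset
Bit 3: prefix='1' (no match yet)
Bit 4: prefix='10' (no match yet)
Bit 5: prefix='100' -> emit 'p', reset
Bit 6: prefix='1' (no match yet)
Bit 7: prefix='11' -> emit 'i', reset
Bit 8: prefix='0' -> emit 'm', reset
Bit 9: prefix='1' (no match yet)
Bit 10: prefix='11' -> emit 'i', reset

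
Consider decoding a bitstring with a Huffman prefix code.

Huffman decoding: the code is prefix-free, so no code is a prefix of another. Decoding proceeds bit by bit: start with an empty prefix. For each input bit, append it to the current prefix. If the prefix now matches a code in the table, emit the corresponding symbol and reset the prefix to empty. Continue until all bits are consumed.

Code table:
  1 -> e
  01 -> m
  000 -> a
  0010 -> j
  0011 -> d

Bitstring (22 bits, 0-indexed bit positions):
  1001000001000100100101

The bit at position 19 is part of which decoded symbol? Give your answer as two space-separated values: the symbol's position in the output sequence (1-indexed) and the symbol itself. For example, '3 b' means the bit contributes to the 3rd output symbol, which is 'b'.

Bit 0: prefix='1' -> emit 'e', reset
Bit 1: prefix='0' (no match yet)
Bit 2: prefix='00' (no match yet)
Bit 3: prefix='001' (no match yet)
Bit 4: prefix='0010' -> emit 'j', reset
Bit 5: prefix='0' (no match yet)
Bit 6: prefix='00' (no match yet)
Bit 7: prefix='000' -> emit 'a', reset
Bit 8: prefix='0' (no match yet)
Bit 9: prefix='01' -> emit 'm', reset
Bit 10: prefix='0' (no match yet)
Bit 11: prefix='00' (no match yet)
Bit 12: prefix='000' -> emit 'a', reset
Bit 13: prefix='1' -> emit 'e', reset
Bit 14: prefix='0' (no match yet)
Bit 15: prefix='00' (no match yet)
Bit 16: prefix='001' (no match yet)
Bit 17: prefix='0010' -> emit 'j', reset
Bit 18: prefix='0' (no match yet)
Bit 19: prefix='01' -> emit 'm', reset
Bit 20: prefix='0' (no match yet)
Bit 21: prefix='01' -> emit 'm', reset

Answer: 8 m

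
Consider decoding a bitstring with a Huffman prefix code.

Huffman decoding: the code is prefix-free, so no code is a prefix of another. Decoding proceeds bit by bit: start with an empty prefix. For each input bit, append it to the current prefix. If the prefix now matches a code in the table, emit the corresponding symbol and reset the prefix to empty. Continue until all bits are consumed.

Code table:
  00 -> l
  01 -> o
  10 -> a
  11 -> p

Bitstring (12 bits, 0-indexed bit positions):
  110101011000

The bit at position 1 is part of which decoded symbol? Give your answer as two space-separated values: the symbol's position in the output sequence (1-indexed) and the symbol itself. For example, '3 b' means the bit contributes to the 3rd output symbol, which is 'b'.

Bit 0: prefix='1' (no match yet)
Bit 1: prefix='11' -> emit 'p', reset
Bit 2: prefix='0' (no match yet)
Bit 3: prefix='01' -> emit 'o', reset
Bit 4: prefix='0' (no match yet)
Bit 5: prefix='01' -> emit 'o', reset

Answer: 1 p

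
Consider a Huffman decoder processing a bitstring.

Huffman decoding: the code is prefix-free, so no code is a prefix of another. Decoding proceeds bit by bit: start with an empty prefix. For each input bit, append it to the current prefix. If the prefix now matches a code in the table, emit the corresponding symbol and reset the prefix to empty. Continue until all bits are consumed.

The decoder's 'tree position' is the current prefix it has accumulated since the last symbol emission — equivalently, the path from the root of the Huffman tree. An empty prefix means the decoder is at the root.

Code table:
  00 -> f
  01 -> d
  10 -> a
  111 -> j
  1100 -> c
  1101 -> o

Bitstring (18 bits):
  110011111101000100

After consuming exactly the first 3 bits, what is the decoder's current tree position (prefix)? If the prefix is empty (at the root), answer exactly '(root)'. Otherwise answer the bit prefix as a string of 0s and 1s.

Bit 0: prefix='1' (no match yet)
Bit 1: prefix='11' (no match yet)
Bit 2: prefix='110' (no match yet)

Answer: 110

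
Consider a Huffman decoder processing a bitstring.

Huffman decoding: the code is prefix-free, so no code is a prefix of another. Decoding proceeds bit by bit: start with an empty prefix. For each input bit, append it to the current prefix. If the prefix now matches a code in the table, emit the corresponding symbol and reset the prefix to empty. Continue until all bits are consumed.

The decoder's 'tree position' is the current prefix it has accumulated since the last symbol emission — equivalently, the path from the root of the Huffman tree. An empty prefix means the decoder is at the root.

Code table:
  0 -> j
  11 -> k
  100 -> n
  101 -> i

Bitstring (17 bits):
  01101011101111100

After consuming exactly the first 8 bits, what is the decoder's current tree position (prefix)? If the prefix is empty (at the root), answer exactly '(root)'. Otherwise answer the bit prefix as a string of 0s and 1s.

Bit 0: prefix='0' -> emit 'j', reset
Bit 1: prefix='1' (no match yet)
Bit 2: prefix='11' -> emit 'k', reset
Bit 3: prefix='0' -> emit 'j', reset
Bit 4: prefix='1' (no match yet)
Bit 5: prefix='10' (no match yet)
Bit 6: prefix='101' -> emit 'i', reset
Bit 7: prefix='1' (no match yet)

Answer: 1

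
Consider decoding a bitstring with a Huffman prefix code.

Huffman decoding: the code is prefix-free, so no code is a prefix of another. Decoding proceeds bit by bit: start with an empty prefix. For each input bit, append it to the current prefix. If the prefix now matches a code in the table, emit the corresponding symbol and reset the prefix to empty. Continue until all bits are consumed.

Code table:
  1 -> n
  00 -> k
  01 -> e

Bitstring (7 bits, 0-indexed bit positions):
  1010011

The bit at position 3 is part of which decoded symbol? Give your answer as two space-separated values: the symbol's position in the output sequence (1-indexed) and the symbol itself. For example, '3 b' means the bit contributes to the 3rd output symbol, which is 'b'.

Answer: 3 k

Derivation:
Bit 0: prefix='1' -> emit 'n', reset
Bit 1: prefix='0' (no match yet)
Bit 2: prefix='01' -> emit 'e', reset
Bit 3: prefix='0' (no match yet)
Bit 4: prefix='00' -> emit 'k', reset
Bit 5: prefix='1' -> emit 'n', reset
Bit 6: prefix='1' -> emit 'n', reset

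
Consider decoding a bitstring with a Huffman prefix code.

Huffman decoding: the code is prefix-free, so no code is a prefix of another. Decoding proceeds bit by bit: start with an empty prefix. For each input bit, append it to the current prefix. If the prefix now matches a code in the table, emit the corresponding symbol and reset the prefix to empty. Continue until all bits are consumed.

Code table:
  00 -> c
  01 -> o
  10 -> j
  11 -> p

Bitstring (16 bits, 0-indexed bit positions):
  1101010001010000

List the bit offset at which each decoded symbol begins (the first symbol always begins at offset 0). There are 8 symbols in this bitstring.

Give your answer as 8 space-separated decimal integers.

Answer: 0 2 4 6 8 10 12 14

Derivation:
Bit 0: prefix='1' (no match yet)
Bit 1: prefix='11' -> emit 'p', reset
Bit 2: prefix='0' (no match yet)
Bit 3: prefix='01' -> emit 'o', reset
Bit 4: prefix='0' (no match yet)
Bit 5: prefix='01' -> emit 'o', reset
Bit 6: prefix='0' (no match yet)
Bit 7: prefix='00' -> emit 'c', reset
Bit 8: prefix='0' (no match yet)
Bit 9: prefix='01' -> emit 'o', reset
Bit 10: prefix='0' (no match yet)
Bit 11: prefix='01' -> emit 'o', reset
Bit 12: prefix='0' (no match yet)
Bit 13: prefix='00' -> emit 'c', reset
Bit 14: prefix='0' (no match yet)
Bit 15: prefix='00' -> emit 'c', reset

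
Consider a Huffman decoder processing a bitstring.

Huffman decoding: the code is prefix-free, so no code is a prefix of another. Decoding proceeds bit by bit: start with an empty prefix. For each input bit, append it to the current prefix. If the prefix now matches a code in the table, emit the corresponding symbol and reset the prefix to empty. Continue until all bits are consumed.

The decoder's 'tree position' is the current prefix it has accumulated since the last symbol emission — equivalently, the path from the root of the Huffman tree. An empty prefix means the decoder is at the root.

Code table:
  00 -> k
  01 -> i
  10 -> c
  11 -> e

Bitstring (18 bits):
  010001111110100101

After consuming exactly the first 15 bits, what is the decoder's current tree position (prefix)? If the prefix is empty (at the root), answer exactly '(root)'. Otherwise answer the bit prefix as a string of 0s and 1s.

Answer: 0

Derivation:
Bit 0: prefix='0' (no match yet)
Bit 1: prefix='01' -> emit 'i', reset
Bit 2: prefix='0' (no match yet)
Bit 3: prefix='00' -> emit 'k', reset
Bit 4: prefix='0' (no match yet)
Bit 5: prefix='01' -> emit 'i', reset
Bit 6: prefix='1' (no match yet)
Bit 7: prefix='11' -> emit 'e', reset
Bit 8: prefix='1' (no match yet)
Bit 9: prefix='11' -> emit 'e', reset
Bit 10: prefix='1' (no match yet)
Bit 11: prefix='10' -> emit 'c', reset
Bit 12: prefix='1' (no match yet)
Bit 13: prefix='10' -> emit 'c', reset
Bit 14: prefix='0' (no match yet)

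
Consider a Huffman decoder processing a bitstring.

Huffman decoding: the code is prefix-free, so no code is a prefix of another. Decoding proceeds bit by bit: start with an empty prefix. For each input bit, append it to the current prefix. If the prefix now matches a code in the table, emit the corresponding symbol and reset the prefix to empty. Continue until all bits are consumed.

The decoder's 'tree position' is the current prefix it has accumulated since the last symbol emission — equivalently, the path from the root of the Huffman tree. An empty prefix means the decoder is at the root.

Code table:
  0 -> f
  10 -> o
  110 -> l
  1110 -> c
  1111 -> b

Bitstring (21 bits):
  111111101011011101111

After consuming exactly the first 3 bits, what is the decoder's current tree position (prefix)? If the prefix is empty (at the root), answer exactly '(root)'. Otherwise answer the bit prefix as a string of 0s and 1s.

Answer: 111

Derivation:
Bit 0: prefix='1' (no match yet)
Bit 1: prefix='11' (no match yet)
Bit 2: prefix='111' (no match yet)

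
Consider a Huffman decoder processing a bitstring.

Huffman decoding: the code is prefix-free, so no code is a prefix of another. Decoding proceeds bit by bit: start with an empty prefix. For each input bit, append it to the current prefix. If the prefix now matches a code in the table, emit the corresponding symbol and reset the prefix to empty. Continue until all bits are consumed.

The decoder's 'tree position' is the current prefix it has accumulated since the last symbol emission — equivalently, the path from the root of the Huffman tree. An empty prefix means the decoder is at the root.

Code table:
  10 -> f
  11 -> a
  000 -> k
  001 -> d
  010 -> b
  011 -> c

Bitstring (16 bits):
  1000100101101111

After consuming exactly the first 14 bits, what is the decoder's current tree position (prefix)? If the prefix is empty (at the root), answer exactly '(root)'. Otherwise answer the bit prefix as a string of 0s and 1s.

Answer: (root)

Derivation:
Bit 0: prefix='1' (no match yet)
Bit 1: prefix='10' -> emit 'f', reset
Bit 2: prefix='0' (no match yet)
Bit 3: prefix='00' (no match yet)
Bit 4: prefix='001' -> emit 'd', reset
Bit 5: prefix='0' (no match yet)
Bit 6: prefix='00' (no match yet)
Bit 7: prefix='001' -> emit 'd', reset
Bit 8: prefix='0' (no match yet)
Bit 9: prefix='01' (no match yet)
Bit 10: prefix='011' -> emit 'c', reset
Bit 11: prefix='0' (no match yet)
Bit 12: prefix='01' (no match yet)
Bit 13: prefix='011' -> emit 'c', reset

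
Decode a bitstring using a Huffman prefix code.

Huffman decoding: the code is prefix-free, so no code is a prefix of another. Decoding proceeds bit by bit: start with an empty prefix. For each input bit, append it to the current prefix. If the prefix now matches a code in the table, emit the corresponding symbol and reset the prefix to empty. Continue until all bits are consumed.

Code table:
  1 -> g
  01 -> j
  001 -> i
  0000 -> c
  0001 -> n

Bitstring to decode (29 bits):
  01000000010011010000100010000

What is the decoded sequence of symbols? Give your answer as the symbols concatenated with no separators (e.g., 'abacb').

Bit 0: prefix='0' (no match yet)
Bit 1: prefix='01' -> emit 'j', reset
Bit 2: prefix='0' (no match yet)
Bit 3: prefix='00' (no match yet)
Bit 4: prefix='000' (no match yet)
Bit 5: prefix='0000' -> emit 'c', reset
Bit 6: prefix='0' (no match yet)
Bit 7: prefix='00' (no match yet)
Bit 8: prefix='000' (no match yet)
Bit 9: prefix='0001' -> emit 'n', reset
Bit 10: prefix='0' (no match yet)
Bit 11: prefix='00' (no match yet)
Bit 12: prefix='001' -> emit 'i', reset
Bit 13: prefix='1' -> emit 'g', reset
Bit 14: prefix='0' (no match yet)
Bit 15: prefix='01' -> emit 'j', reset
Bit 16: prefix='0' (no match yet)
Bit 17: prefix='00' (no match yet)
Bit 18: prefix='000' (no match yet)
Bit 19: prefix='0000' -> emit 'c', reset
Bit 20: prefix='1' -> emit 'g', reset
Bit 21: prefix='0' (no match yet)
Bit 22: prefix='00' (no match yet)
Bit 23: prefix='000' (no match yet)
Bit 24: prefix='0001' -> emit 'n', reset
Bit 25: prefix='0' (no match yet)
Bit 26: prefix='00' (no match yet)
Bit 27: prefix='000' (no match yet)
Bit 28: prefix='0000' -> emit 'c', reset

Answer: jcnigjcgnc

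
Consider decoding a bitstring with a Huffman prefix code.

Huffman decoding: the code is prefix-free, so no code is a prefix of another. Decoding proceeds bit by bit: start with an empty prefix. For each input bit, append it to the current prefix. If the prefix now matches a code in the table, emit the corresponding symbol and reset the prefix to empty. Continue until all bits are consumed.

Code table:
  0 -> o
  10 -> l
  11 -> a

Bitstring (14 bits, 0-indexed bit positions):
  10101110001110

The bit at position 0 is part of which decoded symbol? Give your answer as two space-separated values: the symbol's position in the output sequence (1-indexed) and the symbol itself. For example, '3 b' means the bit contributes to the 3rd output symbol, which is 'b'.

Answer: 1 l

Derivation:
Bit 0: prefix='1' (no match yet)
Bit 1: prefix='10' -> emit 'l', reset
Bit 2: prefix='1' (no match yet)
Bit 3: prefix='10' -> emit 'l', reset
Bit 4: prefix='1' (no match yet)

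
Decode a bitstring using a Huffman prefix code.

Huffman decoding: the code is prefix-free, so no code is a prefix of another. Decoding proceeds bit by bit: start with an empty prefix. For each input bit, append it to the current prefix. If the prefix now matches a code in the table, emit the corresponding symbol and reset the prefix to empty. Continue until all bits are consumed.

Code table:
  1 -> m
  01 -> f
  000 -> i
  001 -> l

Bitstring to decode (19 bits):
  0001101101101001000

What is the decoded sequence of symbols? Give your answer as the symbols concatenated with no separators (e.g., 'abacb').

Bit 0: prefix='0' (no match yet)
Bit 1: prefix='00' (no match yet)
Bit 2: prefix='000' -> emit 'i', reset
Bit 3: prefix='1' -> emit 'm', reset
Bit 4: prefix='1' -> emit 'm', reset
Bit 5: prefix='0' (no match yet)
Bit 6: prefix='01' -> emit 'f', reset
Bit 7: prefix='1' -> emit 'm', reset
Bit 8: prefix='0' (no match yet)
Bit 9: prefix='01' -> emit 'f', reset
Bit 10: prefix='1' -> emit 'm', reset
Bit 11: prefix='0' (no match yet)
Bit 12: prefix='01' -> emit 'f', reset
Bit 13: prefix='0' (no match yet)
Bit 14: prefix='00' (no match yet)
Bit 15: prefix='001' -> emit 'l', reset
Bit 16: prefix='0' (no match yet)
Bit 17: prefix='00' (no match yet)
Bit 18: prefix='000' -> emit 'i', reset

Answer: immfmfmfli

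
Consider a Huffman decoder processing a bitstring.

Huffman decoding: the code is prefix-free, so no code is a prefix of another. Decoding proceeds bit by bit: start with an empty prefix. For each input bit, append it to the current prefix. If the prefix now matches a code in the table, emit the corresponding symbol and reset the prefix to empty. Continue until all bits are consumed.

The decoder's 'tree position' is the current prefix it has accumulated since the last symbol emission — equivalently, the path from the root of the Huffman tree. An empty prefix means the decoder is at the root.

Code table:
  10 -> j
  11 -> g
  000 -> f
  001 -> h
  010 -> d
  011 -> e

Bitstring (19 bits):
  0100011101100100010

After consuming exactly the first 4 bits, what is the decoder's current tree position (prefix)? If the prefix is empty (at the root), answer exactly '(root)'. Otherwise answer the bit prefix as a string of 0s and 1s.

Answer: 0

Derivation:
Bit 0: prefix='0' (no match yet)
Bit 1: prefix='01' (no match yet)
Bit 2: prefix='010' -> emit 'd', reset
Bit 3: prefix='0' (no match yet)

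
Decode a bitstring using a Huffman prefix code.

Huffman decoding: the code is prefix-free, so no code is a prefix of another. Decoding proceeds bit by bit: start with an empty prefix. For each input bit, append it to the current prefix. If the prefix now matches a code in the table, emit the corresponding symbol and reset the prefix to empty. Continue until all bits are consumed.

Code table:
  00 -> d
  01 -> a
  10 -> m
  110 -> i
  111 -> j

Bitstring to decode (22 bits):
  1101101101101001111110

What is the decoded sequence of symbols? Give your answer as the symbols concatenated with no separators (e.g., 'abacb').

Bit 0: prefix='1' (no match yet)
Bit 1: prefix='11' (no match yet)
Bit 2: prefix='110' -> emit 'i', reset
Bit 3: prefix='1' (no match yet)
Bit 4: prefix='11' (no match yet)
Bit 5: prefix='110' -> emit 'i', reset
Bit 6: prefix='1' (no match yet)
Bit 7: prefix='11' (no match yet)
Bit 8: prefix='110' -> emit 'i', reset
Bit 9: prefix='1' (no match yet)
Bit 10: prefix='11' (no match yet)
Bit 11: prefix='110' -> emit 'i', reset
Bit 12: prefix='1' (no match yet)
Bit 13: prefix='10' -> emit 'm', reset
Bit 14: prefix='0' (no match yet)
Bit 15: prefix='01' -> emit 'a', reset
Bit 16: prefix='1' (no match yet)
Bit 17: prefix='11' (no match yet)
Bit 18: prefix='111' -> emit 'j', reset
Bit 19: prefix='1' (no match yet)
Bit 20: prefix='11' (no match yet)
Bit 21: prefix='110' -> emit 'i', reset

Answer: iiiimaji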